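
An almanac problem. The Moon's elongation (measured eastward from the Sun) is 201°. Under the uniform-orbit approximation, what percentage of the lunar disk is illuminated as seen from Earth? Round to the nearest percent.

97%

f = (1 − cos 201°)/2 = (1 − (-0.934))/2 ≈ 0.967, i.e. 97%.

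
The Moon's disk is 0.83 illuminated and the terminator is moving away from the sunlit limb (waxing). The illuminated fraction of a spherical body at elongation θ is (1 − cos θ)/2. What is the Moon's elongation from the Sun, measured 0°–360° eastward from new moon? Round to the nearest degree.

131°

From f = (1 − cos θ)/2: cos θ = 1 − 2×0.83 = -0.660; arccos → 131.3°.
Waxing ⇒ before full, so θ = 131.3°.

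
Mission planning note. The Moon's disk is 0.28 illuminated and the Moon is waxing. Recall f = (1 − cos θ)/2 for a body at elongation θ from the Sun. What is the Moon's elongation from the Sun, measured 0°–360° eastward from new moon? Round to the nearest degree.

64°

From f = (1 − cos θ)/2: cos θ = 1 − 2×0.28 = 0.440; arccos → 63.9°.
Waxing ⇒ before full, so θ = 63.9°.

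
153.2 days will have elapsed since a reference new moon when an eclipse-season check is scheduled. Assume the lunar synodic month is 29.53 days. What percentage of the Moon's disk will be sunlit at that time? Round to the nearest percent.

Reduce mod P: 153.2 − 5×29.53 = 5.55 d into the current lunation.
The Moon has covered 5.55/29.53 of its cycle, so θ ≈ 360° × 5.55/29.53 = 67.7°.
cos 67.7° = 0.380, so f = (1 − 0.380)/2 = 0.310, so 31%.

31%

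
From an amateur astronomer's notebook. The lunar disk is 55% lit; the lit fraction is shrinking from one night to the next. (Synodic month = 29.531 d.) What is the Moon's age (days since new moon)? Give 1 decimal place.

From f = (1 − cos θ)/2: cos θ = 1 − 2×0.55 = -0.100; arccos → 95.7°.
Since the Moon is past full (waning), take the reflex angle: θ = 360° − 95.7° = 264.3°.
Age = 29.531 × 264.3°/360° ≈ 21.68 days.

21.7 days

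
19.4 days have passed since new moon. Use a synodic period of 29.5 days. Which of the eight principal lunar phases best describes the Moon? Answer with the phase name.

At 19.4/29.5 of the cycle, θ ≈ 237° — the waning gibbous range.

waning gibbous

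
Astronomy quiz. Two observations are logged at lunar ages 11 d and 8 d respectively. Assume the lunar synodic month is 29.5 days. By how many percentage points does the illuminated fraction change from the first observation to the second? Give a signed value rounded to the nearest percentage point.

First observation: θ = 360°·11/29.5 = 134.2°, so f = 0.849.
Second observation: θ = 97.6°, f = 0.566.
Δf = 0.566 − 0.849 = -0.282, i.e. -28 pp.

-28 percentage points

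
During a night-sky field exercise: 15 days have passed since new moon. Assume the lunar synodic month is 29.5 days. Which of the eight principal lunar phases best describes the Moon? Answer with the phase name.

full moon

θ ≈ 360° × 15/29.5 = 183°, which falls in the full moon sector.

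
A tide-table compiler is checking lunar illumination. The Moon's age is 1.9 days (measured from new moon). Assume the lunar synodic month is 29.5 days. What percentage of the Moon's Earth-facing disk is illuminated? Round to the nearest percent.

4%

Phase angle: θ = 360°·(1.9 d)/(29.5 d) = 23.2°.
Illuminated fraction = (1 − cos 23.2°)/2 = (1 − 0.919)/2 ≈ 0.040, so 4%.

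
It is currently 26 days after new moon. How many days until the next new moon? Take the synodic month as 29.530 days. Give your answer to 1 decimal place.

3.5 days

One full lunation from the last new moon is 29.530 d; remaining = 29.530 − 26 = 3.530 d.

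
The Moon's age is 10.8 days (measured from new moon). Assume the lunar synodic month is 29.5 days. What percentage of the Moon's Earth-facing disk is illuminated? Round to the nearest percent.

Elongation θ = 360° × 10.8/29.5 ≈ 131.8°.
Illuminated fraction = (1 − cos 131.8°)/2 = (1 − (-0.666))/2 ≈ 0.833, so 83%.

83%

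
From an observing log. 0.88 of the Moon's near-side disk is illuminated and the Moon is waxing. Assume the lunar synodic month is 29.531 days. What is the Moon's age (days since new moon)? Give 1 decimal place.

11.4 days

Invert f = (1 − cos θ)/2 to get cos θ = 1 − 2(0.88) = -0.760, hence θ₀ = arccos -0.760 = 139.5°.
Waxing ⇒ before full, so θ = 139.5°.
Age = 29.531 × 139.5°/360° ≈ 11.44 days.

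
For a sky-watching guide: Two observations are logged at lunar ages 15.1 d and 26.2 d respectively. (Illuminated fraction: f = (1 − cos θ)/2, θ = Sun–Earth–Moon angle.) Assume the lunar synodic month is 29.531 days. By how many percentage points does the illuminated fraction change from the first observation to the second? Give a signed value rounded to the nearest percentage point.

-88 percentage points

θ₁ = 360° × 15.1/29.531 = 184.1°, f₁ = (1 − cos θ₁)/2 = 0.999.
θ₂ = 360° × 26.2/29.531 = 319.4°, f₂ = (1 − cos θ₂)/2 = 0.120.
Change = f₂ − f₁ = -0.878 → -88 percentage points.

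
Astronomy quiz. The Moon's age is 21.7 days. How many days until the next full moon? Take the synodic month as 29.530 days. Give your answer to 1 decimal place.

22.6 days

Full moon occurs at elongation 180°, i.e. at age 29.530 × 180/360 = 14.765 d.
This lunation's full moon (14.765 d) has passed, so add one period: 44.295 − 21.7 = 22.595 days.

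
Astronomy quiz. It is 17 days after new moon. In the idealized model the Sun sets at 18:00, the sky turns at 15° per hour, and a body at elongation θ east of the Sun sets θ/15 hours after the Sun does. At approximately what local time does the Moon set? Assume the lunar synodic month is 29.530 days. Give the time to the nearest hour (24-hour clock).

The Moon has covered 17/29.530 of its cycle, so θ ≈ 360° × 17/29.530 = 207.2°.
Delay after the Sun = 207.2° / (15°/h) ≈ 13.82 h.
18:00 + 13.82 h ≈ 07:49 → 08:00 to the nearest hour.

08:00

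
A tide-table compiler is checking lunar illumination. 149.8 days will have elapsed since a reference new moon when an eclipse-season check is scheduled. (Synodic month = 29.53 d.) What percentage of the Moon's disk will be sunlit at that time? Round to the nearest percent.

Reduce mod P: 149.8 − 5×29.53 = 2.15 d into the current lunation.
Phase angle: θ = 360°·(2.15 d)/(29.53 d) = 26.2°.
Illuminated fraction = (1 − cos 26.2°)/2 = (1 − 0.897)/2 ≈ 0.051, so 5%.

5%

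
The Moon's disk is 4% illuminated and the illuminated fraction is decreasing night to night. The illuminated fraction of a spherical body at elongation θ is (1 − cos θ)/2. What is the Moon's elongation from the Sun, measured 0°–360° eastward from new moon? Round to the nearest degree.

Invert f = (1 − cos θ)/2 to get cos θ = 1 − 2(0.04) = 0.920, hence θ₀ = arccos 0.920 = 23.1°.
Since the Moon is past full (waning), take the reflex angle: θ = 360° − 23.1° = 336.9°.

337°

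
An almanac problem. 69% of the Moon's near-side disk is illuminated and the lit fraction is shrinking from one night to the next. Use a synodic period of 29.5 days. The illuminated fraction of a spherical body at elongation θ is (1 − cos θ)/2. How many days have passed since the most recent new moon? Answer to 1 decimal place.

cos θ = 1 − 2f = -0.380, giving a principal value of 112.3°.
Waning ⇒ past full, so θ = 360° − 112.3° = 247.7°.
At 360°/29.5 d per day, 247.7° corresponds to 20.29 days.

20.3 days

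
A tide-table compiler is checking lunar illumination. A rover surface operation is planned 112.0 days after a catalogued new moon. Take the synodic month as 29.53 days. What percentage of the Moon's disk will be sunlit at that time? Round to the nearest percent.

112.0/29.53 = 3.793 lunations, so 3 complete cycles and 23.41 d into the next.
The Moon has covered 23.41/29.53 of its cycle, so θ ≈ 360° × 23.41/29.53 = 285.4°.
cos 285.4° = 0.265, so f = (1 − 0.265)/2 = 0.367, so 37%.

37%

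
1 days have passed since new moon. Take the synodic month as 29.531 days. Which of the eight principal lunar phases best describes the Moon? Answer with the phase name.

At 1/29.531 of the cycle, θ ≈ 12° — the new moon range.

new moon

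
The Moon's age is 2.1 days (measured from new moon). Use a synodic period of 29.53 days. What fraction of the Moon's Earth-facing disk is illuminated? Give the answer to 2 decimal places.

0.05

Elongation θ = 360° × 2.1/29.53 ≈ 25.6°.
Illuminated fraction = (1 − cos 25.6°)/2 = (1 − 0.902)/2 ≈ 0.049.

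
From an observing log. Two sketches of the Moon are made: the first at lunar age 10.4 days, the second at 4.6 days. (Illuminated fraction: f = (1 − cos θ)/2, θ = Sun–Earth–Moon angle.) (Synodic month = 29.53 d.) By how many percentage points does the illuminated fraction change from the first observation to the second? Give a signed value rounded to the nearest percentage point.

-58 percentage points

First observation: θ = 360°·10.4/29.53 = 126.8°, so f = 0.799.
Second observation: θ = 56.1°, f = 0.221.
Δf = 0.221 − 0.799 = -0.578, i.e. -58 pp.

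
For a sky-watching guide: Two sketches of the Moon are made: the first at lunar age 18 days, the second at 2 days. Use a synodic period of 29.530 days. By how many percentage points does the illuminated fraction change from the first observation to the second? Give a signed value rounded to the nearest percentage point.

θ₁ = 360° × 18/29.530 = 219.4°, f₁ = (1 − cos θ₁)/2 = 0.886.
θ₂ = 360° × 2/29.530 = 24.4°, f₂ = (1 − cos θ₂)/2 = 0.045.
Change = f₂ − f₁ = -0.842 → -84 percentage points.

-84 percentage points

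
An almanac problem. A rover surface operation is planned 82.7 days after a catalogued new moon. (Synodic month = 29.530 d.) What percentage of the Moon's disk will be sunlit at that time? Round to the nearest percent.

82.7/29.530 = 2.801 lunations, so 2 complete cycles and 23.64 d into the next.
The Moon has covered 23.64/29.530 of its cycle, so θ ≈ 360° × 23.64/29.530 = 288.2°.
Illuminated fraction = (1 − cos 288.2°)/2 = (1 − 0.312)/2 ≈ 0.344, so 34%.

34%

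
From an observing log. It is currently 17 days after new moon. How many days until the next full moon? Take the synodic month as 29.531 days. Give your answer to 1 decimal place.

Full moon is 0.5 of the way through the cycle: age 0.5 × 29.531 = 14.765 d.
This lunation's full moon (14.765 d) has passed, so add one period: 44.296 − 17 = 27.296 days.

27.3 days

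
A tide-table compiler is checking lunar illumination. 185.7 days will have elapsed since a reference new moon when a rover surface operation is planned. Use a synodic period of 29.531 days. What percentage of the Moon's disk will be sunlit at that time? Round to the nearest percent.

Reduce mod P: 185.7 − 6×29.531 = 8.51 d into the current lunation.
Elongation θ = 360° × 8.51/29.531 ≈ 103.8°.
With cos θ = (-0.238), the lit fraction is (1 − (-0.238))/2 ≈ 0.619, so 62%.

62%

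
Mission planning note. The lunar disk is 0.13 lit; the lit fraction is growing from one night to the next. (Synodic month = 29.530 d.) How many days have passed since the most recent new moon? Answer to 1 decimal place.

cos θ = 1 − 2f = 0.740, giving a principal value of 42.3°.
Before full moon the principal value applies: θ = 42.3°.
Age = 29.530 × 42.3°/360° ≈ 3.47 days.

3.5 days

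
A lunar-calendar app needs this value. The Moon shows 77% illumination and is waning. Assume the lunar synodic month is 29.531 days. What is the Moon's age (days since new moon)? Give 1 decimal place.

From f = (1 − cos θ)/2: cos θ = 1 − 2×0.77 = -0.540; arccos → 122.7°.
A waning Moon lies in 180°–360°, so θ = 360° − 122.7° = 237.3°.
At 360°/29.531 d per day, 237.3° corresponds to 19.47 days.

19.5 days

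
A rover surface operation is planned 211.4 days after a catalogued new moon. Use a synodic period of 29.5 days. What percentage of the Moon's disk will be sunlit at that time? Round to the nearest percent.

25%

211.4 d spans 7 complete synodic months (7 × 29.5 = 206.50 d) plus 4.90 d.
The Moon has covered 4.90/29.5 of its cycle, so θ ≈ 360° × 4.90/29.5 = 59.8°.
With cos θ = 0.503, the lit fraction is (1 − 0.503)/2 ≈ 0.248, so 25%.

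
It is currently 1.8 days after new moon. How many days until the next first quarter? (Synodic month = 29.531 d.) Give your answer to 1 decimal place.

5.6 days

First quarter is 0.25 of the way through the cycle: age 0.25 × 29.531 = 7.383 d.
That is 7.383 − 1.8 = 5.583 days ahead.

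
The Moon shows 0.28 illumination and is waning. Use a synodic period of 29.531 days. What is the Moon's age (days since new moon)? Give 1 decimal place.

24.3 days

cos θ = 1 − 2f = 0.440, giving a principal value of 63.9°.
Since the Moon is past full (waning), take the reflex angle: θ = 360° − 63.9° = 296.1°.
Age = 29.531 × 296.1°/360° ≈ 24.29 days.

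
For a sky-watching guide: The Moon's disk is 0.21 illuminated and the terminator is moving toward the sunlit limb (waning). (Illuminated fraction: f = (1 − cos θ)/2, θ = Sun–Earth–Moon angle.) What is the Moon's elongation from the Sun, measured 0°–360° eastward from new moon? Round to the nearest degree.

305°

From f = (1 − cos θ)/2: cos θ = 1 − 2×0.21 = 0.580; arccos → 54.5°.
Since the Moon is past full (waning), take the reflex angle: θ = 360° − 54.5° = 305.5°.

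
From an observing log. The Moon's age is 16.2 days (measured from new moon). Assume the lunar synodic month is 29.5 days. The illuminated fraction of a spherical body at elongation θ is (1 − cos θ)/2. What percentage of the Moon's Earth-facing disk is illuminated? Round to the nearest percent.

98%

Phase angle: θ = 360°·(16.2 d)/(29.5 d) = 197.7°.
With cos θ = (-0.953), the lit fraction is (1 − (-0.953))/2 ≈ 0.976, so 98%.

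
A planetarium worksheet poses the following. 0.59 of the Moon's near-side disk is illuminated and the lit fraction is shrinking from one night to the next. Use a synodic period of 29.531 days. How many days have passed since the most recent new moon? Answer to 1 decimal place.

21.3 days

From f = (1 − cos θ)/2: cos θ = 1 − 2×0.59 = -0.180; arccos → 100.4°.
Since the Moon is past full (waning), take the reflex angle: θ = 360° − 100.4° = 259.6°.
That fraction of the synodic month is 259.6/360 × 29.531 d ≈ 21.30 d.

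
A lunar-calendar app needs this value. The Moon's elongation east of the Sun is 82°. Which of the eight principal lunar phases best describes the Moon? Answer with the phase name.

first quarter

The first quarter sector spans roughly 68°–112°; 82° falls inside it.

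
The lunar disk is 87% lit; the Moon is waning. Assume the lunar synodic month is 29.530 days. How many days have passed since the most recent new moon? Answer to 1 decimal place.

cos θ = 1 − 2f = -0.740, giving a principal value of 137.7°.
Waning ⇒ past full, so θ = 360° − 137.7° = 222.3°.
Age = 29.530 × 222.3°/360° ≈ 18.23 days.

18.2 days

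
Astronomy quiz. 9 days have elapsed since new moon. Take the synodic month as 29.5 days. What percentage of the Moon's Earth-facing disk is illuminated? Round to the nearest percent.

67%

Phase angle: θ = 360°·(9 d)/(29.5 d) = 109.8°.
Illuminated fraction = (1 − cos 109.8°)/2 = (1 − (-0.339))/2 ≈ 0.670, so 67%.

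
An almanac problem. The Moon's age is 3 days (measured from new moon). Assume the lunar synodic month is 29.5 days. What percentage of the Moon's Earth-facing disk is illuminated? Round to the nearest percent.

10%

Phase angle: θ = 360°·(3 d)/(29.5 d) = 36.6°.
With cos θ = 0.803, the lit fraction is (1 − 0.803)/2 ≈ 0.099, so 10%.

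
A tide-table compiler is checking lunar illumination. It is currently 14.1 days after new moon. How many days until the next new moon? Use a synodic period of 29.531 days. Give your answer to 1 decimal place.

One full lunation from the last new moon is 29.531 d; remaining = 29.531 − 14.1 = 15.431 d.

15.4 days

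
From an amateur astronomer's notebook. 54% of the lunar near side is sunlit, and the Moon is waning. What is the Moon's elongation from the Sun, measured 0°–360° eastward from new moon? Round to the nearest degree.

265°

cos θ = 1 − 2f = -0.080, giving a principal value of 94.6°.
A waning Moon lies in 180°–360°, so θ = 360° − 94.6° = 265.4°.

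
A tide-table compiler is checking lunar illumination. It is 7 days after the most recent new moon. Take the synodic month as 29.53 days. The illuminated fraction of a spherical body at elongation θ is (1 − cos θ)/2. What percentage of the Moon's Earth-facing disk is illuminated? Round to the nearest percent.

The Moon has covered 7/29.53 of its cycle, so θ ≈ 360° × 7/29.53 = 85.3°.
With cos θ = 0.081, the lit fraction is (1 − 0.081)/2 ≈ 0.459, so 46%.

46%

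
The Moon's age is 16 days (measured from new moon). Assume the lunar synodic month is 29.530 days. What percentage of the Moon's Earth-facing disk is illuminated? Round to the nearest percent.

98%

Elongation θ = 360° × 16/29.530 ≈ 195.1°.
Illuminated fraction = (1 − cos 195.1°)/2 = (1 − (-0.966))/2 ≈ 0.983, so 98%.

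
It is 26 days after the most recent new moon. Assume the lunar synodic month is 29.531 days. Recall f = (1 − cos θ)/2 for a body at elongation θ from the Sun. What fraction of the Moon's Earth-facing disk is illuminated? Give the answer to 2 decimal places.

The Moon has covered 26/29.531 of its cycle, so θ ≈ 360° × 26/29.531 = 317.0°.
cos 317.0° = 0.731, so f = (1 − 0.731)/2 = 0.135.

0.13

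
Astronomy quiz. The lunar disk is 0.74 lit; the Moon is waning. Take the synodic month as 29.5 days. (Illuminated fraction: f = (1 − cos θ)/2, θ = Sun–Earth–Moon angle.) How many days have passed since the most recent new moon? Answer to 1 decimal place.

cos θ = 1 − 2f = -0.480, giving a principal value of 118.7°.
Since the Moon is past full (waning), take the reflex angle: θ = 360° − 118.7° = 241.3°.
That fraction of the synodic month is 241.3/360 × 29.5 d ≈ 19.77 d.

19.8 days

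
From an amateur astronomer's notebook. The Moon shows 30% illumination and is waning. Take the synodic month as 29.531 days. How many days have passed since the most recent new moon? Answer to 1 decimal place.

From f = (1 − cos θ)/2: cos θ = 1 − 2×0.30 = 0.400; arccos → 66.4°.
Waning ⇒ past full, so θ = 360° − 66.4° = 293.6°.
Age = 29.531 × 293.6°/360° ≈ 24.08 days.

24.1 days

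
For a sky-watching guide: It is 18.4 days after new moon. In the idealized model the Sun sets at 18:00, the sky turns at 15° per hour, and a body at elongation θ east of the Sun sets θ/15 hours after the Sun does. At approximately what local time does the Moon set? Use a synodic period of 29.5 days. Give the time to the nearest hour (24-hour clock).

Phase angle: θ = 360°·(18.4 d)/(29.5 d) = 224.5°.
The Moon trails the Sun by θ/15 = 224.5/15 ≈ 14.97 hours.
18:00 + 14.97 h ≈ 08:58 → 09:00 to the nearest hour.

09:00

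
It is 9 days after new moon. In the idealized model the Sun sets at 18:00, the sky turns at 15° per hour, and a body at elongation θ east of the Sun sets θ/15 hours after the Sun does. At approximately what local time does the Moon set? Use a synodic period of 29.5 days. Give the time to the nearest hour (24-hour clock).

Phase angle: θ = 360°·(9 d)/(29.5 d) = 109.8°.
Delay after the Sun = 109.8° / (15°/h) ≈ 7.32 h.
18:00 + 7.32 h ≈ 01:19 → 01:00 to the nearest hour.

01:00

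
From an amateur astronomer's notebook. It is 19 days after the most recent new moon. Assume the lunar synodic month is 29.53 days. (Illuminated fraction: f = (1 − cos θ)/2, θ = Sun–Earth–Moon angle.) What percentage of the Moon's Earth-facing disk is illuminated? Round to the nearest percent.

Phase angle: θ = 360°·(19 d)/(29.53 d) = 231.6°.
With cos θ = (-0.621), the lit fraction is (1 − (-0.621))/2 ≈ 0.810, so 81%.

81%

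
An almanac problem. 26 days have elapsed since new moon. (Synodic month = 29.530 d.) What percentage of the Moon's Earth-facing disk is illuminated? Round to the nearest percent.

13%

Phase angle: θ = 360°·(26 d)/(29.530 d) = 317.0°.
Illuminated fraction = (1 − cos 317.0°)/2 = (1 − 0.731)/2 ≈ 0.135, so 13%.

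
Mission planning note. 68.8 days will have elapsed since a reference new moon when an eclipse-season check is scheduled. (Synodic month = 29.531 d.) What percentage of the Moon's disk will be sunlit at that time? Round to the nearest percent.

74%

Reduce mod P: 68.8 − 2×29.531 = 9.74 d into the current lunation.
Elongation θ = 360° × 9.74/29.531 ≈ 118.7°.
With cos θ = (-0.480), the lit fraction is (1 − (-0.480))/2 ≈ 0.740, so 74%.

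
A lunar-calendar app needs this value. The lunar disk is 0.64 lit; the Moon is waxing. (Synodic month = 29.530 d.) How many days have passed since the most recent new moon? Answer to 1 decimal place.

8.7 days

From f = (1 − cos θ)/2: cos θ = 1 − 2×0.64 = -0.280; arccos → 106.3°.
The Moon is waxing (0°–180°), so θ = 106.3° directly.
Age = 29.530 × 106.3°/360° ≈ 8.72 days.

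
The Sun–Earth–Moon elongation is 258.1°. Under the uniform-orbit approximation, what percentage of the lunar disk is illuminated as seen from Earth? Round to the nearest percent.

Half-versine of 258.1°: (1 − (-0.206))/2 = 0.603, i.e. 60%.

60%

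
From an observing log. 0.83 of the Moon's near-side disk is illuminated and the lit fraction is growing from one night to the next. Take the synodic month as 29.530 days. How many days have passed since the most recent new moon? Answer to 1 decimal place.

From f = (1 − cos θ)/2: cos θ = 1 − 2×0.83 = -0.660; arccos → 131.3°.
The Moon is waxing (0°–180°), so θ = 131.3° directly.
At 360°/29.530 d per day, 131.3° corresponds to 10.77 days.

10.8 days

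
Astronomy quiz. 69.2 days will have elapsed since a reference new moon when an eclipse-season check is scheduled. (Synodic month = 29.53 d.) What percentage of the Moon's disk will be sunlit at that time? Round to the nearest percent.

69.2/29.53 = 2.343 lunations, so 2 complete cycles and 10.14 d into the next.
The Moon has covered 10.14/29.53 of its cycle, so θ ≈ 360° × 10.14/29.53 = 123.6°.
Illuminated fraction = (1 − cos 123.6°)/2 = (1 − (-0.554))/2 ≈ 0.777, so 78%.

78%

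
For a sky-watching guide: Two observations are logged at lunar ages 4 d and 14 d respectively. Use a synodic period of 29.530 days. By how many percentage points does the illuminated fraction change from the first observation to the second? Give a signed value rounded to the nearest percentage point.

+82 pp

First observation: θ = 360°·4/29.530 = 48.8°, so f = 0.170.
Second observation: θ = 170.7°, f = 0.993.
Δf = 0.993 − 0.170 = +0.823, i.e. +82 pp.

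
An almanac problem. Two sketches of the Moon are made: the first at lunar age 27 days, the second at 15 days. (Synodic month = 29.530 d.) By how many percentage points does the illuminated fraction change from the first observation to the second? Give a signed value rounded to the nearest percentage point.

+93 percentage points

θ₁ = 360° × 27/29.530 = 329.2°, f₁ = (1 − cos θ₁)/2 = 0.071.
θ₂ = 360° × 15/29.530 = 182.9°, f₂ = (1 − cos θ₂)/2 = 0.999.
Change = f₂ − f₁ = +0.929 → +93 percentage points.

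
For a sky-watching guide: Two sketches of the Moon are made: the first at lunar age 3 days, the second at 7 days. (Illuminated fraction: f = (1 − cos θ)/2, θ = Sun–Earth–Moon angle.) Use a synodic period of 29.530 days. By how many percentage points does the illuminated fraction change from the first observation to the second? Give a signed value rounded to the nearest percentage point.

θ₁ = 360° × 3/29.530 = 36.6°, f₁ = (1 − cos θ₁)/2 = 0.098.
θ₂ = 360° × 7/29.530 = 85.3°, f₂ = (1 − cos θ₂)/2 = 0.459.
Change = f₂ − f₁ = +0.361 → +36 percentage points.

+36 percentage points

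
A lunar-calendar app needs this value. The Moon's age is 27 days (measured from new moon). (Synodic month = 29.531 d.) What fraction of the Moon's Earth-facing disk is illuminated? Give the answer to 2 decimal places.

Elongation θ = 360° × 27/29.531 ≈ 329.1°.
Illuminated fraction = (1 − cos 329.1°)/2 = (1 − 0.858)/2 ≈ 0.071.

0.07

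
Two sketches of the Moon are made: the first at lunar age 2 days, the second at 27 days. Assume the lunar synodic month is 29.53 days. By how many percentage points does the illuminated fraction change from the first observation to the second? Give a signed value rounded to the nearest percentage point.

+3 percentage points

First observation: θ = 360°·2/29.53 = 24.4°, so f = 0.045.
Second observation: θ = 329.2°, f = 0.071.
Δf = 0.071 − 0.045 = +0.026, i.e. +3 pp.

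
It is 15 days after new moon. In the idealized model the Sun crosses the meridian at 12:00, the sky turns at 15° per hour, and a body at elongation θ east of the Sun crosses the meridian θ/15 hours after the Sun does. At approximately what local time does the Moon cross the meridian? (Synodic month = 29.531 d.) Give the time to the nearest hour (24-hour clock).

00:00

Phase angle: θ = 360°·(15 d)/(29.531 d) = 182.9°.
At 15° of sky rotation per hour, 182.9° corresponds to a 12.19 h lag.
12:00 + 12.19 h ≈ 00:11 → 00:00 to the nearest hour.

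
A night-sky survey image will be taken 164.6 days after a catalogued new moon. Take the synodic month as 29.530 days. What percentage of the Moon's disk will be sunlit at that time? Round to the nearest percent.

Reduce mod P: 164.6 − 5×29.530 = 16.95 d into the current lunation.
Phase angle: θ = 360°·(16.95 d)/(29.530 d) = 206.6°.
With cos θ = (-0.894), the lit fraction is (1 − (-0.894))/2 ≈ 0.947, so 95%.

95%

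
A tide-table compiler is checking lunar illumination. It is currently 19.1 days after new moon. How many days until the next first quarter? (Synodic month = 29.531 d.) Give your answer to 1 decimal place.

First quarter occurs at elongation 90°, i.e. at age 29.531 × 90/360 = 7.383 d.
Already past this cycle's first quarter; the next is at 7.383 + 29.531 = 36.914 d, so 36.914 − 19.1 = 17.814 days.

17.8 days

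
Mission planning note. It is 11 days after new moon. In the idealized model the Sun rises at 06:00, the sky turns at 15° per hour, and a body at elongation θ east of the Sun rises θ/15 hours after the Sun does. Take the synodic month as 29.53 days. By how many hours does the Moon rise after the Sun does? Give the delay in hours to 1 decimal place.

Elongation θ = 360° × 11/29.53 ≈ 134.1°.
At 15° of sky rotation per hour, 134.1° corresponds to a 8.94 h lag.
So the Moon rises 8.94 h after the Sun.

8.9 h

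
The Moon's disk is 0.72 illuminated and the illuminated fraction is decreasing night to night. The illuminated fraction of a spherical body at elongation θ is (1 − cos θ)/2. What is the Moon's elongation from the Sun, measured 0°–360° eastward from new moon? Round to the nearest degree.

244°

From f = (1 − cos θ)/2: cos θ = 1 − 2×0.72 = -0.440; arccos → 116.1°.
Waning ⇒ past full, so θ = 360° − 116.1° = 243.9°.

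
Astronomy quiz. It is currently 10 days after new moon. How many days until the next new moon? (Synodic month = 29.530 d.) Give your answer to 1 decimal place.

19.5 days

One full lunation from the last new moon is 29.530 d; remaining = 29.530 − 10 = 19.530 d.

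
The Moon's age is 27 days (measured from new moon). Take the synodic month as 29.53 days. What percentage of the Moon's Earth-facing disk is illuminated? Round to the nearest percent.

7%

Elongation θ = 360° × 27/29.53 ≈ 329.2°.
With cos θ = 0.859, the lit fraction is (1 − 0.859)/2 ≈ 0.071, so 7%.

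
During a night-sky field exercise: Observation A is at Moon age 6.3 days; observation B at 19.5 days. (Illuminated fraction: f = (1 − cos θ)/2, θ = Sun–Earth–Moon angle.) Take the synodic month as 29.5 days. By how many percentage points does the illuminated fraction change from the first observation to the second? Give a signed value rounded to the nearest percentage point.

+38 pp

First observation: θ = 360°·6.3/29.5 = 76.9°, so f = 0.387.
Second observation: θ = 238.0°, f = 0.765.
Δf = 0.765 − 0.387 = +0.379, i.e. +38 pp.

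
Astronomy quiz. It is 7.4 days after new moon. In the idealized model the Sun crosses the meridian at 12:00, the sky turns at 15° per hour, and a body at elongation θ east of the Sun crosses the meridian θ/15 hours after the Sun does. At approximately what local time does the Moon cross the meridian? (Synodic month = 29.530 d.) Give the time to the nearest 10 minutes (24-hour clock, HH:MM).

18:00

Elongation θ = 360° × 7.4/29.530 ≈ 90.2°.
At 15° of sky rotation per hour, 90.2° corresponds to a 6.01 h lag.
12:00 + 6.014 h ≈ 18:01 → 18:00 to the nearest ten minutes.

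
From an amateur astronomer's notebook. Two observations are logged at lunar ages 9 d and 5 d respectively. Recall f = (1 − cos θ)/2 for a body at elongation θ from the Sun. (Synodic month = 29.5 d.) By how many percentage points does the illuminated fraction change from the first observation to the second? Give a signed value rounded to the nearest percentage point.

-41 pp

First observation: θ = 360°·9/29.5 = 109.8°, so f = 0.670.
Second observation: θ = 61.0°, f = 0.258.
Δf = 0.258 − 0.670 = -0.412, i.e. -41 pp.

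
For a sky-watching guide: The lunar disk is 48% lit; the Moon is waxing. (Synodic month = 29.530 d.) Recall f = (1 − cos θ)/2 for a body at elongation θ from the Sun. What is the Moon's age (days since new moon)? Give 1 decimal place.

7.2 days

From f = (1 − cos θ)/2: cos θ = 1 − 2×0.48 = 0.040; arccos → 87.7°.
Waxing ⇒ before full, so θ = 87.7°.
That fraction of the synodic month is 87.7/360 × 29.530 d ≈ 7.19 d.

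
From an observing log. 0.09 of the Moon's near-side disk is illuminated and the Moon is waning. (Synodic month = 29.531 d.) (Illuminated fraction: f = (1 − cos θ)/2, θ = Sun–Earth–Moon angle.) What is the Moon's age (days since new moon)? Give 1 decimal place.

26.7 days

Invert f = (1 − cos θ)/2 to get cos θ = 1 − 2(0.09) = 0.820, hence θ₀ = arccos 0.820 = 34.9°.
A waning Moon lies in 180°–360°, so θ = 360° − 34.9° = 325.1°.
Age = 29.531 × 325.1°/360° ≈ 26.67 days.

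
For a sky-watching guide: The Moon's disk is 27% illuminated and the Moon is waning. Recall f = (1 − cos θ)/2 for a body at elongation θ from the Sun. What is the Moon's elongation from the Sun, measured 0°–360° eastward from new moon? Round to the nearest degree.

297°

Invert f = (1 − cos θ)/2 to get cos θ = 1 − 2(0.27) = 0.460, hence θ₀ = arccos 0.460 = 62.6°.
Since the Moon is past full (waning), take the reflex angle: θ = 360° − 62.6° = 297.4°.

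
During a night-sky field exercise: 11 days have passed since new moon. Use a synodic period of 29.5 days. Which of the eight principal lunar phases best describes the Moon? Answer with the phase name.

waxing gibbous

θ ≈ 360° × 11/29.5 = 134°, which falls in the waxing gibbous sector.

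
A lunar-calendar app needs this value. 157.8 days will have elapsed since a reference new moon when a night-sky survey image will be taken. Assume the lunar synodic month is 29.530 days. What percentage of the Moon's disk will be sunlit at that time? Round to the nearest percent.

78%

157.8 d spans 5 complete synodic months (5 × 29.530 = 147.65 d) plus 10.15 d.
Phase angle: θ = 360°·(10.15 d)/(29.530 d) = 123.7°.
cos 123.7° = (-0.555), so f = (1 − (-0.555))/2 = 0.778, so 78%.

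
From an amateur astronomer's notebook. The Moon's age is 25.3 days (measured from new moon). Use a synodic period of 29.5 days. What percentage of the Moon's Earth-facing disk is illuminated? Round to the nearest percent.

19%

Elongation θ = 360° × 25.3/29.5 ≈ 308.7°.
With cos θ = 0.626, the lit fraction is (1 − 0.626)/2 ≈ 0.187, so 19%.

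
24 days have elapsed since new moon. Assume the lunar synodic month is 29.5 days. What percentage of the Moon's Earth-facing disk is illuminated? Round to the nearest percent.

The Moon has covered 24/29.5 of its cycle, so θ ≈ 360° × 24/29.5 = 292.9°.
cos 292.9° = 0.389, so f = (1 − 0.389)/2 = 0.306, so 31%.

31%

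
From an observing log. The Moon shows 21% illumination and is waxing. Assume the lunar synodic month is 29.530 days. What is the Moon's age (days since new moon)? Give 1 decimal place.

cos θ = 1 − 2f = 0.580, giving a principal value of 54.5°.
Before full moon the principal value applies: θ = 54.5°.
That fraction of the synodic month is 54.5/360 × 29.530 d ≈ 4.47 d.

4.5 days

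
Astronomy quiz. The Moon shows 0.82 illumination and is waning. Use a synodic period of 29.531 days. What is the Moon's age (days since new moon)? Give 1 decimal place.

18.9 days

From f = (1 − cos θ)/2: cos θ = 1 − 2×0.82 = -0.640; arccos → 129.8°.
Since the Moon is past full (waning), take the reflex angle: θ = 360° − 129.8° = 230.2°.
That fraction of the synodic month is 230.2/360 × 29.531 d ≈ 18.88 d.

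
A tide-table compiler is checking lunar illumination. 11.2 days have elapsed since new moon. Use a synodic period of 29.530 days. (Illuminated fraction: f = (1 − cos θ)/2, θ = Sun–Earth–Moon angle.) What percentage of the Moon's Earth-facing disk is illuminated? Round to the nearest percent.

Elongation θ = 360° × 11.2/29.530 ≈ 136.5°.
Illuminated fraction = (1 − cos 136.5°)/2 = (1 − (-0.726))/2 ≈ 0.863, so 86%.

86%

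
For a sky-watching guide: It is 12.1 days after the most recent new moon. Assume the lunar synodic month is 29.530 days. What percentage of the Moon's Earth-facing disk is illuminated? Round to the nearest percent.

92%

Elongation θ = 360° × 12.1/29.530 ≈ 147.5°.
With cos θ = (-0.843), the lit fraction is (1 − (-0.843))/2 ≈ 0.922, so 92%.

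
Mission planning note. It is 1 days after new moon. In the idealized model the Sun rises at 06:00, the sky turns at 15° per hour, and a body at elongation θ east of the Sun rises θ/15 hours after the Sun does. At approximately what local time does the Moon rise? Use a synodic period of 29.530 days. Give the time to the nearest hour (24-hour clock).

Elongation θ = 360° × 1/29.530 ≈ 12.2°.
At 15° of sky rotation per hour, 12.2° corresponds to a 0.81 h lag.
06:00 + 0.81 h ≈ 06:49 → 07:00 to the nearest hour.

07:00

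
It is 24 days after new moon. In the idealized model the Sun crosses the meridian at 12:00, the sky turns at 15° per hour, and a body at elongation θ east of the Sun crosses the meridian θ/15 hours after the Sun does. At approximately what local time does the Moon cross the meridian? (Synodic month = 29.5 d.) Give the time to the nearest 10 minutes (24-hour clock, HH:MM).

07:30

Phase angle: θ = 360°·(24 d)/(29.5 d) = 292.9°.
Delay after the Sun = 292.9° / (15°/h) ≈ 19.53 h.
12:00 + 19.525 h ≈ 07:32 → 07:30 to the nearest ten minutes.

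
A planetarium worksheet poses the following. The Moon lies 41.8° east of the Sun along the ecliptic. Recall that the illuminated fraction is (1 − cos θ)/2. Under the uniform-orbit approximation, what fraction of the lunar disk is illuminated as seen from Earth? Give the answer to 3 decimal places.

0.127

f = (1 − cos 41.8°)/2 = (1 − 0.745)/2 ≈ 0.127.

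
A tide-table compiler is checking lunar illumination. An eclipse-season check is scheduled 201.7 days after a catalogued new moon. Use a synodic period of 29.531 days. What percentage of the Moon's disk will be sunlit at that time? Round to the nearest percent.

201.7 d spans 6 complete synodic months (6 × 29.531 = 177.19 d) plus 24.51 d.
Elongation θ = 360° × 24.51/29.531 ≈ 298.8°.
cos 298.8° = 0.482, so f = (1 − 0.482)/2 = 0.259, so 26%.

26%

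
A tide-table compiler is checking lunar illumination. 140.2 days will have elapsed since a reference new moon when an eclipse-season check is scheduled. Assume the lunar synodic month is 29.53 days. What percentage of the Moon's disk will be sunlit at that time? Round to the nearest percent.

51%

140.2/29.53 = 4.748 lunations, so 4 complete cycles and 22.08 d into the next.
Elongation θ = 360° × 22.08/29.53 ≈ 269.2°.
cos 269.2° = (-0.014), so f = (1 − (-0.014))/2 = 0.507, so 51%.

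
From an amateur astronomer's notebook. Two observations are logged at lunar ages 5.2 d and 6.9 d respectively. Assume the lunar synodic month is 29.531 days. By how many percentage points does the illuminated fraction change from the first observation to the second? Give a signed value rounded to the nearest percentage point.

First observation: θ = 360°·5.2/29.531 = 63.4°, so f = 0.276.
Second observation: θ = 84.1°, f = 0.449.
Δf = 0.449 − 0.276 = +0.173, i.e. +17 pp.

+17 percentage points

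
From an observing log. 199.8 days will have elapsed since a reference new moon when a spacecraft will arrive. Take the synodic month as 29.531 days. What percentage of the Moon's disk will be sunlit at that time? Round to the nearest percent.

45%

199.8/29.531 = 6.766 lunations, so 6 complete cycles and 22.61 d into the next.
Elongation θ = 360° × 22.61/29.531 ≈ 275.7°.
cos 275.7° = 0.099, so f = (1 − 0.099)/2 = 0.451, so 45%.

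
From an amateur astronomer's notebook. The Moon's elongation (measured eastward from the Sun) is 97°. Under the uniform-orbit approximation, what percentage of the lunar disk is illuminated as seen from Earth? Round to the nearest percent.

56%

f = (1 − cos 97°)/2 = (1 − (-0.122))/2 ≈ 0.561, i.e. 56%.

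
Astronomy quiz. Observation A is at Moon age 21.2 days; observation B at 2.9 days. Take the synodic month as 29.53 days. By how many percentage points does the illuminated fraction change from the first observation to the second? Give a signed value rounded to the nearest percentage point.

θ₁ = 360° × 21.2/29.53 = 258.4°, f₁ = (1 − cos θ₁)/2 = 0.600.
θ₂ = 360° × 2.9/29.53 = 35.4°, f₂ = (1 − cos θ₂)/2 = 0.092.
Change = f₂ − f₁ = -0.508 → -51 percentage points.

-51 percentage points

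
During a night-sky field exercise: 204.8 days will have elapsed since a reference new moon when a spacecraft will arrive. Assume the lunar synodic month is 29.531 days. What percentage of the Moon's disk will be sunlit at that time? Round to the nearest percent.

4%

204.8 d spans 6 complete synodic months (6 × 29.531 = 177.19 d) plus 27.61 d.
Phase angle: θ = 360°·(27.61 d)/(29.531 d) = 336.6°.
Illuminated fraction = (1 − cos 336.6°)/2 = (1 − 0.918)/2 ≈ 0.041, so 4%.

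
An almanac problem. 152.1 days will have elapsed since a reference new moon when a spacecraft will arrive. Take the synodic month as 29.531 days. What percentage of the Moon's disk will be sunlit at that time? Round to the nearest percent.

Reduce mod P: 152.1 − 5×29.531 = 4.44 d into the current lunation.
The Moon has covered 4.44/29.531 of its cycle, so θ ≈ 360° × 4.44/29.531 = 54.2°.
cos 54.2° = 0.585, so f = (1 − 0.585)/2 = 0.207, so 21%.

21%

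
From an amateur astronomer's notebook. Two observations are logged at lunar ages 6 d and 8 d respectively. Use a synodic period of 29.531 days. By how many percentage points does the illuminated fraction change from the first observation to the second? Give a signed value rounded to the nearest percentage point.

+21 percentage points

First observation: θ = 360°·6/29.531 = 73.1°, so f = 0.355.
Second observation: θ = 97.5°, f = 0.565.
Δf = 0.565 − 0.355 = +0.210, i.e. +21 pp.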